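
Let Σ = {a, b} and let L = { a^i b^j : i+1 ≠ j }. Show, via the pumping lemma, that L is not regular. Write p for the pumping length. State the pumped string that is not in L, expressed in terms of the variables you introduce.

a^{p+p!} b^{p+p!+1}

Suppose for contradiction that L is regular, and let p be the pumping length.
Choose w = a^p b^{p+p!+1}. Since p ≠ (p+p!+1)-1 = p+p!, w ∈ L; and |w| ≥ p.
The pumping lemma gives a decomposition w = xyz where |xy| ≤ p and y is nonempty.
Since the first p symbols of w are all a's and |xy| ≤ p, y lies entirely in the leading a-block: y = a^k for some k with 1 ≤ k ≤ p.
Since 1 ≤ k ≤ p, k divides p!; set t = 1 + p!/k. Then xy^t z has p + (p!/k)·k = p + p! copies of a. Now the a-count is p+p! and (b-count)-1 = (p+p!+1)-1 = p+p!, so i+1 ≠ j fails. So xy^t z = a^{p+p!} b^{p+p!+1} ∉ L.
This contradicts the pumping lemma, so L is not regular.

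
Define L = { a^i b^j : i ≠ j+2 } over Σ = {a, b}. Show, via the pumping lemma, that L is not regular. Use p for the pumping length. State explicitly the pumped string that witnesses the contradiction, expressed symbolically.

Toward a contradiction, assume L is regular with pumping length p.
Choose w = a^p b^{p+p!-2}. Since p ≠ (p+p!-2)+2 = p+p!, w ∈ L; and |w| ≥ p.
The pumping lemma gives a decomposition w = xyz where |xy| ≤ p and |y| ≥ 1.
Because |xy| ≤ p and w begins with p copies of a, we have y = a^k with 1 ≤ k ≤ p.
Since 1 ≤ k ≤ p, k divides p!; set t = 1 + p!/k. Then xy^t z has p + (p!/k)·k = p + p! copies of a. Now the a-count is p+p! and (b-count)+2 = (p+p!-2)+2 = p+p!, so i ≠ j+2 fails. So xy^t z = a^{p+p!} b^{p+p!-2} ∉ L.
This contradicts the pumping lemma, so L is not regular.

a^{p+p!} b^{p+p!-2}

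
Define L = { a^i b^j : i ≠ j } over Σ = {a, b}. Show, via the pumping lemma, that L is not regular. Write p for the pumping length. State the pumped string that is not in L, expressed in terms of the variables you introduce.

Assume L is regular; let p be its pumping constant.
Choose w = a^p b^{p+p!}. Since p ≠ p+p!, w ∈ L; and |w| ≥ p.
Write w = xyz as guaranteed by the lemma, with |xy| ≤ p and |y| ≥ 1.
Since the first p symbols of w are all a's and |xy| ≤ p, y lies entirely in the leading a-block: y = a^k for some k with 1 ≤ k ≤ p.
Since 1 ≤ k ≤ p, k divides p!; set t = 1 + p!/k. Then xy^t z has p + (p!/k)·k = p + p! copies of a. Now the a-count equals the b-count, so i ≠ j fails. So xy^t z = a^{p+p!} b^{p+p!} ∉ L.
This contradicts the pumping lemma, so L is not regular.

a^{p+p!} b^{p+p!}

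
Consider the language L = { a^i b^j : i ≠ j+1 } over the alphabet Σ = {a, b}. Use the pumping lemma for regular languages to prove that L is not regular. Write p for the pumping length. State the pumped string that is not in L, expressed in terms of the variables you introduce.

a^{p+p!} b^{p+p!-1}

Suppose for contradiction that L is regular, and let p be the pumping length.
Choose w = a^p b^{p+p!-1}. Since p ≠ (p+p!-1)+1 = p+p!, w ∈ L; and |w| ≥ p.
Write w = xyz as guaranteed by the lemma, with |xy| ≤ p and |y| ≥ 1.
Since the first p symbols of w are all a's and |xy| ≤ p, y lies entirely in the leading a-block: y = a^k for some k with 1 ≤ k ≤ p.
Since 1 ≤ k ≤ p, k divides p!; set t = 1 + p!/k. Then xy^t z has p + (p!/k)·k = p + p! copies of a. Now the a-count is p+p! and (b-count)+1 = (p+p!-1)+1 = p+p!, so i ≠ j+1 fails. So xy^t z = a^{p+p!} b^{p+p!-1} ∉ L.
This is a contradiction; hence L is not regular.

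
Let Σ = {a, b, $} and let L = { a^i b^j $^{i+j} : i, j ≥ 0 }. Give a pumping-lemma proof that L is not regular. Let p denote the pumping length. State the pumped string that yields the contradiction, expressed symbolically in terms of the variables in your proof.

a^{p+k} b^p $^{2p}

Assume L is regular. Let p be the pumping length given by the pumping lemma.
Take w = a^p b^p $^{2p} ∈ L (with i=j=p, i+j=2p), |w| = 4p ≥ p.
Write w = xyz as guaranteed by the lemma, with |xy| ≤ p and |y| ≥ 1.
Because |xy| ≤ p and w begins with p copies of a, we have y = a^k with 1 ≤ k ≤ p.
Consider xy^2z = a^{p+k} b^p $^{2p}. Now the a- and b-counts sum to 2p+k, but the $-count is 2p ≠ 2p+k. So xy^2z ∉ L.
Contradiction. Therefore L is not regular.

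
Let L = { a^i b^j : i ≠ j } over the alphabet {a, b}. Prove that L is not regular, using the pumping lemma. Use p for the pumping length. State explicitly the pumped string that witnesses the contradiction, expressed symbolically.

Suppose for contradiction that L is regular, and let p be the pumping length.
Choose w = a^p b^{p+p!}. Since p ≠ p+p!, w ∈ L; and |w| ≥ p.
The pumping lemma gives a decomposition w = xyz where |xy| ≤ p and y is nonempty.
The first p characters of w are a's, so xy (and hence y) consists only of a's. Write y = a^k, 1 ≤ k ≤ p.
Since 1 ≤ k ≤ p, k divides p!; set t = 1 + p!/k. Then xy^t z has p + (p!/k)·k = p + p! copies of a. Now the a-count equals the b-count, so i ≠ j fails. So xy^t z = a^{p+p!} b^{p+p!} ∉ L.
Contradiction. Therefore L is not regular.

a^{p+p!} b^{p+p!}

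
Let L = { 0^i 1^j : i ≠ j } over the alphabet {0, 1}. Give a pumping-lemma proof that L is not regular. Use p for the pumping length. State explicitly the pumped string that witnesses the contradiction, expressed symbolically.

Assume L is regular; let p be its pumping constant.
Choose w = 0^p 1^{p+p!}. Since p ≠ p+p!, w ∈ L; and |w| ≥ p.
By the pumping lemma, w = xyz with |xy| ≤ p and |y| > 0.
The first p characters of w are 0's, so xy (and hence y) consists only of 0's. Write y = 0^k, 1 ≤ k ≤ p.
Since 1 ≤ k ≤ p, k divides p!; set t = 1 + p!/k. Then xy^t z has p + (p!/k)·k = p + p! copies of 0. Now the 0-count equals the 1-count, so i ≠ j fails. So xy^t z = 0^{p+p!} 1^{p+p!} ∉ L.
Contradiction. Therefore L is not regular.

0^{p+p!} 1^{p+p!}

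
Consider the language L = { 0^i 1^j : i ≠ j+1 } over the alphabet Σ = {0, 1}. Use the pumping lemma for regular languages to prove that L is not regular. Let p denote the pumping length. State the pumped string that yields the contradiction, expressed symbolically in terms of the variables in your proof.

Assume L is regular; let p be its pumping constant.
Choose w = 0^p 1^{p+p!-1}. Since p ≠ (p+p!-1)+1 = p+p!, w ∈ L; and |w| ≥ p.
By the pumping lemma, w = xyz with |xy| ≤ p and |y| > 0.
Since the first p symbols of w are all 0's and |xy| ≤ p, y lies entirely in the leading 0-block: y = 0^k for some k with 1 ≤ k ≤ p.
Since 1 ≤ k ≤ p, k divides p!; set t = 1 + p!/k. Then xy^t z has p + (p!/k)·k = p + p! copies of 0. Now the 0-count is p+p! and (1-count)+1 = (p+p!-1)+1 = p+p!, so i ≠ j+1 fails. So xy^t z = 0^{p+p!} 1^{p+p!-1} ∉ L.
Contradiction. Therefore L is not regular.

0^{p+p!} 1^{p+p!-1}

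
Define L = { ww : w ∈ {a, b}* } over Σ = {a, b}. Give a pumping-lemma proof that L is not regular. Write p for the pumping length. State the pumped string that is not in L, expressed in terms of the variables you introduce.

Suppose for contradiction that L is regular, and let p be the pumping length.
Take w = a^p b^p a^p b^p = uu where u = a^pb^p; then w ∈ L and |w| = 4p ≥ p.
The pumping lemma gives a decomposition w = xyz where |xy| ≤ p and y is nonempty.
Because |xy| ≤ p and w begins with p copies of a, we have y = a^k with 1 ≤ k ≤ p.
Pump with i = 2: xy^2z = a^{p+k} b^p a^p b^p, of length 4p+k. Suppose this equals vv. The string starts with a and ends with b, so v does too; thus the boundary between the two copies of v is a b→a transition. There is exactly one such transition, at position 2p+k, so |v| = 2p+k and |vv| = 4p+2k ≠ 4p+k since k ≥ 1. So xy^2z ∉ L.
This is a contradiction; hence L is not regular.

a^{p+k} b^p a^p b^p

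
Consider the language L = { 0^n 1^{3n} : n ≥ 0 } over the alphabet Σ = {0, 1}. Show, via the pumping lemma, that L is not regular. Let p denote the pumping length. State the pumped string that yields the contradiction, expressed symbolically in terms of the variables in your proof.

0^{p+k} 1^{3p}

Assume L is regular; let p be its pumping constant.
Take w = 0^p 1^{3p}. Then w ∈ L and |w| = 4p ≥ p.
The pumping lemma gives a decomposition w = xyz where |xy| ≤ p and |y| ≥ 1.
Because |xy| ≤ p and w begins with p copies of 0, we have y = 0^k with 1 ≤ k ≤ p.
Pump with i = 2: xy^2z = 0^{p+k} 1^{3p}. For this to lie in L we would need 3p = 3(p+k), which forces k = 0. But k ≥ 1, so xy^2z ∉ L.
This is a contradiction; hence L is not regular.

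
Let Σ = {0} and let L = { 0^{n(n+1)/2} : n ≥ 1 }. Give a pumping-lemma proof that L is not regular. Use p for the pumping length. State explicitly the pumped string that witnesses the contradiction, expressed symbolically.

Assume L is regular. Let p be the pumping length given by the pumping lemma.
Take w = 0^{p(p+1)/2} ∈ L with |w| = p(p+1)/2 ≥ p.
By the pumping lemma, w = xyz with |xy| ≤ p and y is nonempty.
Then y = 0^k for some k with 1 ≤ k ≤ p.
Pump with i = 2: xy^2z = 0^{p(p+1)/2+k}. Since 1 ≤ k ≤ p, p(p+1)/2 < p(p+1)/2+k ≤ p(p+1)/2+p < (p+1)(p+2)/2, so p(p+1)/2+k is strictly between consecutive triangular numbers. So xy^2z ∉ L.
Contradiction. Therefore L is not regular.

0^{p(p+1)/2+k}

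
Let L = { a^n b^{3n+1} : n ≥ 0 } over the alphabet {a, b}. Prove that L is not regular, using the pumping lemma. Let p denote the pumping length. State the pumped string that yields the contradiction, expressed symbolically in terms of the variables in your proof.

a^{p+k} b^{3p+1}

Toward a contradiction, assume L is regular with pumping length p.
Let w = a^p b^{3p+1} ∈ L; note |w| = 4p+1 ≥ p.
By the pumping lemma, w = xyz with |xy| ≤ p and |y| > 0.
Because |xy| ≤ p and w begins with p copies of a, we have y = a^k with 1 ≤ k ≤ p.
Pump with i = 2: xy^2z = a^{p+k} b^{3p+1}. For this to lie in L we would need 3p+1 = 3(p+k)+1, which forces k = 0. But k ≥ 1, so xy^2z ∉ L.
This contradicts the pumping lemma, so L is not regular.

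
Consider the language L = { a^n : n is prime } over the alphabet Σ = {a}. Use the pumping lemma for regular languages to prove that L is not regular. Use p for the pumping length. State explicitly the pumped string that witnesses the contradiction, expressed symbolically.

a^{q(1+k)}

Assume L is regular. Let p be the pumping length given by the pumping lemma.
Let q be a prime with q ≥ p+2 (infinitely many primes exist), and take w = a^q ∈ L with |w| = q ≥ p.
Write w = xyz as guaranteed by the lemma, with |xy| ≤ p and |y| > 0.
Then y = a^k for some k with 1 ≤ k ≤ p.
Since 1 ≤ k ≤ p, |xz| = q-k. Pump with i = q+1: |xy^{q+1}z| = (q-k)+(q+1)k = q+qk = q(1+k), which is composite (both factors ≥ 2). So xy^{q+1}z = a^{q(1+k)} ∉ L.
This contradicts the pumping lemma, so L is not regular.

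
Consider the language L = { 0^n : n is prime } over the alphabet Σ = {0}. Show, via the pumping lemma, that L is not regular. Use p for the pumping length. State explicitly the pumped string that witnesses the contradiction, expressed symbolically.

Assume L is regular; let p be its pumping constant.
Let q be a prime with q ≥ p+2 (infinitely many primes exist), and take w = 0^q ∈ L with |w| = q ≥ p.
Write w = xyz as guaranteed by the lemma, with |xy| ≤ p and |y| > 0.
Then y = 0^k for some k with 1 ≤ k ≤ p.
Since 1 ≤ k ≤ p, |xz| = q-k. Pump with i = q+1: |xy^{q+1}z| = (q-k)+(q+1)k = q+qk = q(1+k), which is composite (both factors ≥ 2). So xy^{q+1}z = 0^{q(1+k)} ∉ L.
This contradicts the pumping lemma, so L is not regular.

0^{q(1+k)}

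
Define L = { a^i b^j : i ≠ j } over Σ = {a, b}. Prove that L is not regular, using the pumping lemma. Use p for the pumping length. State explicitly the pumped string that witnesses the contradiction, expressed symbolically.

a^{p+p!} b^{p+p!}

Assume L is regular; let p be its pumping constant.
Choose w = a^p b^{p+p!}. Since p ≠ p+p!, w ∈ L; and |w| ≥ p.
The pumping lemma gives a decomposition w = xyz where |xy| ≤ p and |y| > 0.
The first p characters of w are a's, so xy (and hence y) consists only of a's. Write y = a^k, 1 ≤ k ≤ p.
Since 1 ≤ k ≤ p, k divides p!; set t = 1 + p!/k. Then xy^t z has p + (p!/k)·k = p + p! copies of a. Now the a-count equals the b-count, so i ≠ j fails. So xy^t z = a^{p+p!} b^{p+p!} ∉ L.
This is a contradiction; hence L is not regular.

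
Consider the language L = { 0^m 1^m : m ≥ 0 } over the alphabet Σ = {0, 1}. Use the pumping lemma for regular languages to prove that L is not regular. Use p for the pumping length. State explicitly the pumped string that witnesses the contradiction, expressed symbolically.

0^{p+k} 1^p

Assume L is regular. Let p be the pumping length given by the pumping lemma.
Take w = 0^p 1^p. Then w ∈ L and |w| = 2p ≥ p.
By the pumping lemma, w = xyz with |xy| ≤ p and y is nonempty.
Because |xy| ≤ p and w begins with p copies of 0, we have y = 0^k with 1 ≤ k ≤ p.
Pump with i = 2: xy^2z = 0^{p+k} 1^p. For this to lie in L we would need p = p+k, which forces k = 0. But k ≥ 1, so xy^2z ∉ L.
Contradiction. Therefore L is not regular.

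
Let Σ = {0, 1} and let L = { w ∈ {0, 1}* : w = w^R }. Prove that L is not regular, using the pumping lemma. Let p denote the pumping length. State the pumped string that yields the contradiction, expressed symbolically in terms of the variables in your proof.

0^{p+k} 1 0^p

Assume L is regular. Let p be the pumping length given by the pumping lemma.
Take w = 0^p 1 0^p, a palindrome of length 2p+1 ≥ p.
The pumping lemma gives a decomposition w = xyz where |xy| ≤ p and y is nonempty.
Since the first p symbols of w are all 0's and |xy| ≤ p, y lies entirely in the leading 0-block: y = 0^k for some k with 1 ≤ k ≤ p.
Pump with i = 2: xy^2z = 0^{p+k} 1 0^p. Its reverse is 0^p 1 0^{p+k}, which differs from xy^2z since k ≥ 1. So xy^2z is not a palindrome and xy^2z ∉ L.
Contradiction. Therefore L is not regular.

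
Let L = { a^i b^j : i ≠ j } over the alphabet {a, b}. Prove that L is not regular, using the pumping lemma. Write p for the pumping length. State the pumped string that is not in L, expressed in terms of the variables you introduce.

Assume L is regular. Let p be the pumping length given by the pumping lemma.
Choose w = a^p b^{p+p!}. Since p ≠ p+p!, w ∈ L; and |w| ≥ p.
The pumping lemma gives a decomposition w = xyz where |xy| ≤ p and |y| > 0.
The first p characters of w are a's, so xy (and hence y) consists only of a's. Write y = a^k, 1 ≤ k ≤ p.
Since 1 ≤ k ≤ p, k divides p!; set t = 1 + p!/k. Then xy^t z has p + (p!/k)·k = p + p! copies of a. Now the a-count equals the b-count, so i ≠ j fails. So xy^t z = a^{p+p!} b^{p+p!} ∉ L.
This is a contradiction; hence L is not regular.

a^{p+p!} b^{p+p!}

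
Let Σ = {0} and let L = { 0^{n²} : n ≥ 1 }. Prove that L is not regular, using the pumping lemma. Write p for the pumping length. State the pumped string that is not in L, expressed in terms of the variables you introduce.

0^{p²+k}

Suppose for contradiction that L is regular, and let p be the pumping length.
Take w = 0^{p²} ∈ L with |w| = p² ≥ p.
Write w = xyz as guaranteed by the lemma, with |xy| ≤ p and y is nonempty.
Then y = 0^k for some k with 1 ≤ k ≤ p.
Pump with i = 2: xy^2z = 0^{p²+k}. Since 1 ≤ k ≤ p, p² < p²+k ≤ p²+p < (p+1)², so p²+k lies strictly between consecutive squares and is not a perfect square. So xy^2z ∉ L.
This is a contradiction; hence L is not regular.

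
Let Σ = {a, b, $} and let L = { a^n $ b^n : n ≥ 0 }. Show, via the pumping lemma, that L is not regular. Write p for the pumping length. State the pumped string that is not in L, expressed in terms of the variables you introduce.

Suppose for contradiction that L is regular, and let p be the pumping length.
Take w = a^p $ b^p ∈ L with |w| = 2p+1 ≥ p.
The pumping lemma gives a decomposition w = xyz where |xy| ≤ p and y is nonempty.
Since the first p symbols of w are all a's and |xy| ≤ p, y lies entirely in the leading a-block: y = a^k for some k with 1 ≤ k ≤ p.
Pump with i = 2: xy^2z = a^{p+k} $ b^p, which would require p+k = p. But k ≥ 1, so xy^2z ∉ L.
This is a contradiction; hence L is not regular.

a^{p+k} $ b^p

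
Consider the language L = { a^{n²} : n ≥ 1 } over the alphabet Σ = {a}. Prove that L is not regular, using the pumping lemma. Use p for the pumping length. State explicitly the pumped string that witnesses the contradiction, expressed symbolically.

a^{p²+k}

Toward a contradiction, assume L is regular with pumping length p.
Take w = a^{p²} ∈ L with |w| = p² ≥ p.
The pumping lemma gives a decomposition w = xyz where |xy| ≤ p and y is nonempty.
Then y = a^k for some k with 1 ≤ k ≤ p.
Pump with i = 2: xy^2z = a^{p²+k}. Since 1 ≤ k ≤ p, p² < p²+k ≤ p²+p < (p+1)², so p²+k lies strictly between consecutive squares and is not a perfect square. So xy^2z ∉ L.
Contradiction. Therefore L is not regular.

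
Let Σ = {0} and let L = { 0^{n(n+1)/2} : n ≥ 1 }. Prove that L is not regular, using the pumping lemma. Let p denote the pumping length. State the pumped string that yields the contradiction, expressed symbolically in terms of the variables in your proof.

0^{p(p+1)/2+k}

Toward a contradiction, assume L is regular with pumping length p.
Take w = 0^{p(p+1)/2} ∈ L with |w| = p(p+1)/2 ≥ p.
The pumping lemma gives a decomposition w = xyz where |xy| ≤ p and |y| > 0.
Then y = 0^k for some k with 1 ≤ k ≤ p.
Pump with i = 2: xy^2z = 0^{p(p+1)/2+k}. Since 1 ≤ k ≤ p, p(p+1)/2 < p(p+1)/2+k ≤ p(p+1)/2+p < (p+1)(p+2)/2, so p(p+1)/2+k is strictly between consecutive triangular numbers. So xy^2z ∉ L.
Contradiction. Therefore L is not regular.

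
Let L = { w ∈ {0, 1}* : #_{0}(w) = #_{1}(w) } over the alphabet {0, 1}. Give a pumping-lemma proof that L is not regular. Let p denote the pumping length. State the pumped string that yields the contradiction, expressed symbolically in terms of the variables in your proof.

Suppose for contradiction that L is regular, and let p be the pumping length.
Choose w = 0^p 1^p ∈ L with |w| = 2p ≥ p.
By the pumping lemma, w = xyz with |xy| ≤ p and y is nonempty.
The first p characters of w are 0's, so xy (and hence y) consists only of 0's. Write y = 0^k, 1 ≤ k ≤ p.
Pump with i = 2: xy^2z = 0^{p+k} 1^p has p+k occurrences of 0 but only p of 1. Since k ≥ 1 the counts differ, so xy^2z ∉ L.
Contradiction. Therefore L is not regular.

0^{p+k} 1^p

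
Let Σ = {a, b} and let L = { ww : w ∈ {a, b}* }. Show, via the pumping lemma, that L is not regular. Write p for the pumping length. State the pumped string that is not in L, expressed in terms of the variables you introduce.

Toward a contradiction, assume L is regular with pumping length p.
Take w = a^p b^p a^p b^p = uu where u = a^pb^p; then w ∈ L and |w| = 4p ≥ p.
The pumping lemma gives a decomposition w = xyz where |xy| ≤ p and y is nonempty.
Since the first p symbols of w are all a's and |xy| ≤ p, y lies entirely in the leading a-block: y = a^k for some k with 1 ≤ k ≤ p.
Pump with i = 2: xy^2z = a^{p+k} b^p a^p b^p, of length 4p+k. Suppose this equals vv. The string starts with a and ends with b, so v does too; thus the boundary between the two copies of v is a b→a transition. There is exactly one such transition, at position 2p+k, so |v| = 2p+k and |vv| = 4p+2k ≠ 4p+k since k ≥ 1. So xy^2z ∉ L.
This is a contradiction; hence L is not regular.

a^{p+k} b^p a^p b^p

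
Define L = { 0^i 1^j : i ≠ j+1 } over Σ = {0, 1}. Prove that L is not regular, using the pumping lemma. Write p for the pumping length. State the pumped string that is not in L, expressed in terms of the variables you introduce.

0^{p+p!} 1^{p+p!-1}

Assume L is regular. Let p be the pumping length given by the pumping lemma.
Choose w = 0^p 1^{p+p!-1}. Since p ≠ (p+p!-1)+1 = p+p!, w ∈ L; and |w| ≥ p.
Write w = xyz as guaranteed by the lemma, with |xy| ≤ p and y is nonempty.
Since the first p symbols of w are all 0's and |xy| ≤ p, y lies entirely in the leading 0-block: y = 0^k for some k with 1 ≤ k ≤ p.
Since 1 ≤ k ≤ p, k divides p!; set t = 1 + p!/k. Then xy^t z has p + (p!/k)·k = p + p! copies of 0. Now the 0-count is p+p! and (1-count)+1 = (p+p!-1)+1 = p+p!, so i ≠ j+1 fails. So xy^t z = 0^{p+p!} 1^{p+p!-1} ∉ L.
Contradiction. Therefore L is not regular.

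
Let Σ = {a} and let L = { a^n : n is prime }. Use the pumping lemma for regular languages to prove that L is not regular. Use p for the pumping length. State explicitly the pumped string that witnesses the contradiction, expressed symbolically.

a^{q(1+k)}

Assume L is regular; let p be its pumping constant.
Let q be a prime with q ≥ p+2 (infinitely many primes exist), and take w = a^q ∈ L with |w| = q ≥ p.
Write w = xyz as guaranteed by the lemma, with |xy| ≤ p and |y| > 0.
Then y = a^k for some k with 1 ≤ k ≤ p.
Since 1 ≤ k ≤ p, |xz| = q-k. Pump with i = q+1: |xy^{q+1}z| = (q-k)+(q+1)k = q+qk = q(1+k), which is composite (both factors ≥ 2). So xy^{q+1}z = a^{q(1+k)} ∉ L.
This contradicts the pumping lemma, so L is not regular.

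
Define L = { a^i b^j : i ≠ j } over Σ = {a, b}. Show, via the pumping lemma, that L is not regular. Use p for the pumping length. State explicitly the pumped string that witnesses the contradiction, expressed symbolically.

Suppose for contradiction that L is regular, and let p be the pumping length.
Choose w = a^p b^{p+p!}. Since p ≠ p+p!, w ∈ L; and |w| ≥ p.
Write w = xyz as guaranteed by the lemma, with |xy| ≤ p and |y| ≥ 1.
Because |xy| ≤ p and w begins with p copies of a, we have y = a^k with 1 ≤ k ≤ p.
Since 1 ≤ k ≤ p, k divides p!; set t = 1 + p!/k. Then xy^t z has p + (p!/k)·k = p + p! copies of a. Now the a-count equals the b-count, so i ≠ j fails. So xy^t z = a^{p+p!} b^{p+p!} ∉ L.
This is a contradiction; hence L is not regular.

a^{p+p!} b^{p+p!}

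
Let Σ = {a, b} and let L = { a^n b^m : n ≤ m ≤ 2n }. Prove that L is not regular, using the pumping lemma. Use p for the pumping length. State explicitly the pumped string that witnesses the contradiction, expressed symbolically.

Assume L is regular; let p be its pumping constant.
Take w = a^p b^p ∈ L (since p ≤ p ≤ 2p), with |w| = 2p ≥ p.
Write w = xyz as guaranteed by the lemma, with |xy| ≤ p and y is nonempty.
Because |xy| ≤ p and w begins with p copies of a, we have y = a^k with 1 ≤ k ≤ p.
Pump with i = 2: xy^2z = a^{p+k} b^p. Now n = p+k > p = m, so the condition n ≤ m fails. Thus xy^2z ∉ L.
This contradicts the pumping lemma, so L is not regular.

a^{p+k} b^p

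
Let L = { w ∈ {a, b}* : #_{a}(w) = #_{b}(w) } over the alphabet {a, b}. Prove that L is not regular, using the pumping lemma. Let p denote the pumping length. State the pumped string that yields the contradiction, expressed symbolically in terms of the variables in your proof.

Assume L is regular; let p be its pumping constant.
Choose w = a^p b^p ∈ L with |w| = 2p ≥ p.
By the pumping lemma, w = xyz with |xy| ≤ p and |y| > 0.
Since the first p symbols of w are all a's and |xy| ≤ p, y lies entirely in the leading a-block: y = a^k for some k with 1 ≤ k ≤ p.
Pump with i = 2: xy^2z = a^{p+k} b^p has p+k occurrences of a but only p of b. Since k ≥ 1 the counts differ, so xy^2z ∉ L.
Contradiction. Therefore L is not regular.

a^{p+k} b^p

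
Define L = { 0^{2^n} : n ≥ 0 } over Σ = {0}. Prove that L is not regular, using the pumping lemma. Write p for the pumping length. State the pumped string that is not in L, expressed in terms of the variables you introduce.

Assume L is regular; let p be its pumping constant.
Take w = 0^{2^p} ∈ L with |w| = 2^p ≥ p.
The pumping lemma gives a decomposition w = xyz where |xy| ≤ p and |y| ≥ 1.
Then y = 0^k for some k with 1 ≤ k ≤ p.
Pump with i = 2: xy^2z = 0^{2^p+k}. Since 1 ≤ k ≤ p < 2^p, we have 2^p < 2^p+k < 2^{p+1}, so 2^p+k is not a power of 2. So xy^2z ∉ L.
This is a contradiction; hence L is not regular.

0^{2^p+k}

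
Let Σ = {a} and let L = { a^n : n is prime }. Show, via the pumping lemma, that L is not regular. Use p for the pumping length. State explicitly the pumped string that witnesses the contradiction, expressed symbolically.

a^{q(1+k)}

Assume L is regular. Let p be the pumping length given by the pumping lemma.
Let q be a prime with q ≥ p+2 (infinitely many primes exist), and take w = a^q ∈ L with |w| = q ≥ p.
By the pumping lemma, w = xyz with |xy| ≤ p and |y| ≥ 1.
Then y = a^k for some k with 1 ≤ k ≤ p.
Since 1 ≤ k ≤ p, |xz| = q-k. Pump with i = q+1: |xy^{q+1}z| = (q-k)+(q+1)k = q+qk = q(1+k), which is composite (both factors ≥ 2). So xy^{q+1}z = a^{q(1+k)} ∉ L.
Contradiction. Therefore L is not regular.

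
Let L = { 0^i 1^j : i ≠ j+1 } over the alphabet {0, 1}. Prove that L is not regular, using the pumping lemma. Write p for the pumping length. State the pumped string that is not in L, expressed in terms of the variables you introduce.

Toward a contradiction, assume L is regular with pumping length p.
Choose w = 0^p 1^{p+p!-1}. Since p ≠ (p+p!-1)+1 = p+p!, w ∈ L; and |w| ≥ p.
Write w = xyz as guaranteed by the lemma, with |xy| ≤ p and |y| > 0.
The first p characters of w are 0's, so xy (and hence y) consists only of 0's. Write y = 0^k, 1 ≤ k ≤ p.
Since 1 ≤ k ≤ p, k divides p!; set t = 1 + p!/k. Then xy^t z has p + (p!/k)·k = p + p! copies of 0. Now the 0-count is p+p! and (1-count)+1 = (p+p!-1)+1 = p+p!, so i ≠ j+1 fails. So xy^t z = 0^{p+p!} 1^{p+p!-1} ∉ L.
This contradicts the pumping lemma, so L is not regular.

0^{p+p!} 1^{p+p!-1}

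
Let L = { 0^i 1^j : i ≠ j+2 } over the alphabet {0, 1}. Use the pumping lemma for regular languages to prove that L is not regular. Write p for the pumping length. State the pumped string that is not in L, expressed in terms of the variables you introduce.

0^{p+p!} 1^{p+p!-2}

Assume L is regular; let p be its pumping constant.
Choose w = 0^p 1^{p+p!-2}. Since p ≠ (p+p!-2)+2 = p+p!, w ∈ L; and |w| ≥ p.
By the pumping lemma, w = xyz with |xy| ≤ p and |y| ≥ 1.
Because |xy| ≤ p and w begins with p copies of 0, we have y = 0^k with 1 ≤ k ≤ p.
Since 1 ≤ k ≤ p, k divides p!; set t = 1 + p!/k. Then xy^t z has p + (p!/k)·k = p + p! copies of 0. Now the 0-count is p+p! and (1-count)+2 = (p+p!-2)+2 = p+p!, so i ≠ j+2 fails. So xy^t z = 0^{p+p!} 1^{p+p!-2} ∉ L.
This is a contradiction; hence L is not regular.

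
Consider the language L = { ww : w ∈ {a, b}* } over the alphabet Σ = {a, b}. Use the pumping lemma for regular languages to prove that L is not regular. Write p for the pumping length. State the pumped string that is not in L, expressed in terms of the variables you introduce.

Toward a contradiction, assume L is regular with pumping length p.
Take w = a^p b^p a^p b^p = uu where u = a^pb^p; then w ∈ L and |w| = 4p ≥ p.
Write w = xyz as guaranteed by the lemma, with |xy| ≤ p and |y| > 0.
The first p characters of w are a's, so xy (and hence y) consists only of a's. Write y = a^k, 1 ≤ k ≤ p.
Pump with i = 2: xy^2z = a^{p+k} b^p a^p b^p, of length 4p+k. Suppose this equals vv. The string starts with a and ends with b, so v does too; thus the boundary between the two copies of v is a b→a transition. There is exactly one such transition, at position 2p+k, so |v| = 2p+k and |vv| = 4p+2k ≠ 4p+k since k ≥ 1. So xy^2z ∉ L.
This contradicts the pumping lemma, so L is not regular.

a^{p+k} b^p a^p b^p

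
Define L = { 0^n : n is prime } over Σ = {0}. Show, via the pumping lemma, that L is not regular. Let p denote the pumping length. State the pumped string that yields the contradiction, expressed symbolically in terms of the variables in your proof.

Toward a contradiction, assume L is regular with pumping length p.
Let q be a prime with q ≥ p+2 (infinitely many primes exist), and take w = 0^q ∈ L with |w| = q ≥ p.
The pumping lemma gives a decomposition w = xyz where |xy| ≤ p and |y| ≥ 1.
Then y = 0^k for some k with 1 ≤ k ≤ p.
Since 1 ≤ k ≤ p, |xz| = q-k. Pump with i = q+1: |xy^{q+1}z| = (q-k)+(q+1)k = q+qk = q(1+k), which is composite (both factors ≥ 2). So xy^{q+1}z = 0^{q(1+k)} ∉ L.
Contradiction. Therefore L is not regular.

0^{q(1+k)}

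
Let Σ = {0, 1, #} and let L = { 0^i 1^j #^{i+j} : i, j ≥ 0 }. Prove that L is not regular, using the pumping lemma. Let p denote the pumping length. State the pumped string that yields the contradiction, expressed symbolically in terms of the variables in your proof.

0^{p+k} 1^p #^{2p}

Assume L is regular. Let p be the pumping length given by the pumping lemma.
Take w = 0^p 1^p #^{2p} ∈ L (with i=j=p, i+j=2p), |w| = 4p ≥ p.
By the pumping lemma, w = xyz with |xy| ≤ p and y is nonempty.
Because |xy| ≤ p and w begins with p copies of 0, we have y = 0^k with 1 ≤ k ≤ p.
Consider xy^2z = 0^{p+k} 1^p #^{2p}. Now the 0- and 1-counts sum to 2p+k, but the #-count is 2p ≠ 2p+k. So xy^2z ∉ L.
This is a contradiction; hence L is not regular.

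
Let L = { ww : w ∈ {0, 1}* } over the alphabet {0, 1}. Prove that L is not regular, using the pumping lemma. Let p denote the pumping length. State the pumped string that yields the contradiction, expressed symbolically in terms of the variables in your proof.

0^{p+k} 1^p 0^p 1^p

Assume L is regular. Let p be the pumping length given by the pumping lemma.
Take w = 0^p 1^p 0^p 1^p = uu where u = 0^p1^p; then w ∈ L and |w| = 4p ≥ p.
The pumping lemma gives a decomposition w = xyz where |xy| ≤ p and y is nonempty.
The first p characters of w are 0's, so xy (and hence y) consists only of 0's. Write y = 0^k, 1 ≤ k ≤ p.
Pump with i = 2: xy^2z = 0^{p+k} 1^p 0^p 1^p, of length 4p+k. Suppose this equals vv. The string starts with 0 and ends with 1, so v does too; thus the boundary between the two copies of v is a 1→0 transition. There is exactly one such transition, at position 2p+k, so |v| = 2p+k and |vv| = 4p+2k ≠ 4p+k since k ≥ 1. So xy^2z ∉ L.
This contradicts the pumping lemma, so L is not regular.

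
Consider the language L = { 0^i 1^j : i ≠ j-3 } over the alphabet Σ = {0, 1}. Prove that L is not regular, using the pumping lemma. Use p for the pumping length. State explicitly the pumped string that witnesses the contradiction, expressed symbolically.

Toward a contradiction, assume L is regular with pumping length p.
Choose w = 0^p 1^{p+p!+3}. Since p ≠ (p+p!+3)-3 = p+p!, w ∈ L; and |w| ≥ p.
The pumping lemma gives a decomposition w = xyz where |xy| ≤ p and y is nonempty.
The first p characters of w are 0's, so xy (and hence y) consists only of 0's. Write y = 0^k, 1 ≤ k ≤ p.
Since 1 ≤ k ≤ p, k divides p!; set t = 1 + p!/k. Then xy^t z has p + (p!/k)·k = p + p! copies of 0. Now the 0-count is p+p! and (1-count)-3 = (p+p!+3)-3 = p+p!, so i ≠ j-3 fails. So xy^t z = 0^{p+p!} 1^{p+p!+3} ∉ L.
This is a contradiction; hence L is not regular.

0^{p+p!} 1^{p+p!+3}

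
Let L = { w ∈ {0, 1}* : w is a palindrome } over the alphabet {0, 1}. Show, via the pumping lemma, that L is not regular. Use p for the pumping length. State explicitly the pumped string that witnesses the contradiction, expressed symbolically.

Assume L is regular; let p be its pumping constant.
Take w = 0^p 1 0^p, a palindrome of length 2p+1 ≥ p.
By the pumping lemma, w = xyz with |xy| ≤ p and |y| > 0.
Since the first p symbols of w are all 0's and |xy| ≤ p, y lies entirely in the leading 0-block: y = 0^k for some k with 1 ≤ k ≤ p.
Pump with i = 2: xy^2z = 0^{p+k} 1 0^p. Its reverse is 0^p 1 0^{p+k}, which differs from xy^2z since k ≥ 1. So xy^2z is not a palindrome and xy^2z ∉ L.
This is a contradiction; hence L is not regular.

0^{p+k} 1 0^p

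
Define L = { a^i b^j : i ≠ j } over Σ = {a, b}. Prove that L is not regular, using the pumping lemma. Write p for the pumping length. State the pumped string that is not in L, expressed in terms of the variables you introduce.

Assume L is regular. Let p be the pumping length given by the pumping lemma.
Choose w = a^p b^{p+p!}. Since p ≠ p+p!, w ∈ L; and |w| ≥ p.
Write w = xyz as guaranteed by the lemma, with |xy| ≤ p and y is nonempty.
Because |xy| ≤ p and w begins with p copies of a, we have y = a^k with 1 ≤ k ≤ p.
Since 1 ≤ k ≤ p, k divides p!; set t = 1 + p!/k. Then xy^t z has p + (p!/k)·k = p + p! copies of a. Now the a-count equals the b-count, so i ≠ j fails. So xy^t z = a^{p+p!} b^{p+p!} ∉ L.
Contradiction. Therefore L is not regular.

a^{p+p!} b^{p+p!}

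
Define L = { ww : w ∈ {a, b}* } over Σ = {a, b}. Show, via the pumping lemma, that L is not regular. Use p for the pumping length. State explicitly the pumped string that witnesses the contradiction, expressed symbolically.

a^{p+k} b^p a^p b^p

Suppose for contradiction that L is regular, and let p be the pumping length.
Take w = a^p b^p a^p b^p = uu where u = a^pb^p; then w ∈ L and |w| = 4p ≥ p.
Write w = xyz as guaranteed by the lemma, with |xy| ≤ p and |y| > 0.
Because |xy| ≤ p and w begins with p copies of a, we have y = a^k with 1 ≤ k ≤ p.
Pump with i = 2: xy^2z = a^{p+k} b^p a^p b^p, of length 4p+k. Suppose this equals vv. The string starts with a and ends with b, so v does too; thus the boundary between the two copies of v is a b→a transition. There is exactly one such transition, at position 2p+k, so |v| = 2p+k and |vv| = 4p+2k ≠ 4p+k since k ≥ 1. So xy^2z ∉ L.
Contradiction. Therefore L is not regular.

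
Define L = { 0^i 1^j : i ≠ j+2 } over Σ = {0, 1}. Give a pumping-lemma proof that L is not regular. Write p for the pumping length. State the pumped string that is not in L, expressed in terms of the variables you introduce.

0^{p+p!} 1^{p+p!-2}

Assume L is regular; let p be its pumping constant.
Choose w = 0^p 1^{p+p!-2}. Since p ≠ (p+p!-2)+2 = p+p!, w ∈ L; and |w| ≥ p.
By the pumping lemma, w = xyz with |xy| ≤ p and |y| > 0.
Since the first p symbols of w are all 0's and |xy| ≤ p, y lies entirely in the leading 0-block: y = 0^k for some k with 1 ≤ k ≤ p.
Since 1 ≤ k ≤ p, k divides p!; set t = 1 + p!/k. Then xy^t z has p + (p!/k)·k = p + p! copies of 0. Now the 0-count is p+p! and (1-count)+2 = (p+p!-2)+2 = p+p!, so i ≠ j+2 fails. So xy^t z = 0^{p+p!} 1^{p+p!-2} ∉ L.
Contradiction. Therefore L is not regular.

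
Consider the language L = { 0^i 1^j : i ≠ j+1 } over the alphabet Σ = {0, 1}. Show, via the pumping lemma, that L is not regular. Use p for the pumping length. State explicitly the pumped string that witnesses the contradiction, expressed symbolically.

Assume L is regular; let p be its pumping constant.
Choose w = 0^p 1^{p+p!-1}. Since p ≠ (p+p!-1)+1 = p+p!, w ∈ L; and |w| ≥ p.
By the pumping lemma, w = xyz with |xy| ≤ p and y is nonempty.
Since the first p symbols of w are all 0's and |xy| ≤ p, y lies entirely in the leading 0-block: y = 0^k for some k with 1 ≤ k ≤ p.
Since 1 ≤ k ≤ p, k divides p!; set t = 1 + p!/k. Then xy^t z has p + (p!/k)·k = p + p! copies of 0. Now the 0-count is p+p! and (1-count)+1 = (p+p!-1)+1 = p+p!, so i ≠ j+1 fails. So xy^t z = 0^{p+p!} 1^{p+p!-1} ∉ L.
Contradiction. Therefore L is not regular.

0^{p+p!} 1^{p+p!-1}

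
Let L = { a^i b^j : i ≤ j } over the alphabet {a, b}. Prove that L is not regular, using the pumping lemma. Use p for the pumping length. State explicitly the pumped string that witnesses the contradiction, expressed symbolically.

a^{p+k} b^p

Assume L is regular; let p be its pumping constant.
Choose w = a^p b^p ∈ L, with |w| = 2p ≥ p.
Write w = xyz as guaranteed by the lemma, with |xy| ≤ p and |y| > 0.
Since the first p symbols of w are all a's and |xy| ≤ p, y lies entirely in the leading a-block: y = a^k for some k with 1 ≤ k ≤ p.
Consider xy^2z = a^{p+k} b^p. Since k ≥ 1, the a-count p+k exceeds the b-count p, so i ≤ j fails; thus xy^2z ∉ L.
This is a contradiction; hence L is not regular.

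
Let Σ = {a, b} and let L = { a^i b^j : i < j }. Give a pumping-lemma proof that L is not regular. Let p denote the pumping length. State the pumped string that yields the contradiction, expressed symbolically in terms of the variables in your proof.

a^{p+k} b^{p+1}

Suppose for contradiction that L is regular, and let p be the pumping length.
Choose w = a^p b^{p+1} ∈ L, with |w| = 2p+1 ≥ p.
By the pumping lemma, w = xyz with |xy| ≤ p and |y| ≥ 1.
Since the first p symbols of w are all a's and |xy| ≤ p, y lies entirely in the leading a-block: y = a^k for some k with 1 ≤ k ≤ p.
Consider xy^2z = a^{p+k} b^{p+1}. Since k ≥ 1, the a-count p+k is at least p+1, so i < j fails; thus xy^2z ∉ L.
This contradicts the pumping lemma, so L is not regular.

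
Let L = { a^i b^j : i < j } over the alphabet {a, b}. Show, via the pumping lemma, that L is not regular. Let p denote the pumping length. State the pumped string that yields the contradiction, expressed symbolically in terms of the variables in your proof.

Suppose for contradiction that L is regular, and let p be the pumping length.
Choose w = a^p b^{p+1} ∈ L, with |w| = 2p+1 ≥ p.
Write w = xyz as guaranteed by the lemma, with |xy| ≤ p and |y| > 0.
Because |xy| ≤ p and w begins with p copies of a, we have y = a^k with 1 ≤ k ≤ p.
Consider xy^2z = a^{p+k} b^{p+1}. Since k ≥ 1, the a-count p+k is at least p+1, so i < j fails; thus xy^2z ∉ L.
This is a contradiction; hence L is not regular.

a^{p+k} b^{p+1}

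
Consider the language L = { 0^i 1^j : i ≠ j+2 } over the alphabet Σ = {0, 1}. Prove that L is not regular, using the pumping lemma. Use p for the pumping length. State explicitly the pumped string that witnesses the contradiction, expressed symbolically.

0^{p+p!} 1^{p+p!-2}

Assume L is regular. Let p be the pumping length given by the pumping lemma.
Choose w = 0^p 1^{p+p!-2}. Since p ≠ (p+p!-2)+2 = p+p!, w ∈ L; and |w| ≥ p.
The pumping lemma gives a decomposition w = xyz where |xy| ≤ p and y is nonempty.
Because |xy| ≤ p and w begins with p copies of 0, we have y = 0^k with 1 ≤ k ≤ p.
Since 1 ≤ k ≤ p, k divides p!; set t = 1 + p!/k. Then xy^t z has p + (p!/k)·k = p + p! copies of 0. Now the 0-count is p+p! and (1-count)+2 = (p+p!-2)+2 = p+p!, so i ≠ j+2 fails. So xy^t z = 0^{p+p!} 1^{p+p!-2} ∉ L.
This is a contradiction; hence L is not regular.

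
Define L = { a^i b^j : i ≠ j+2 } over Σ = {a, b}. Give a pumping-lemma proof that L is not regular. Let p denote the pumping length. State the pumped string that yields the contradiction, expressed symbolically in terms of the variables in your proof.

Suppose for contradiction that L is regular, and let p be the pumping length.
Choose w = a^p b^{p+p!-2}. Since p ≠ (p+p!-2)+2 = p+p!, w ∈ L; and |w| ≥ p.
The pumping lemma gives a decomposition w = xyz where |xy| ≤ p and y is nonempty.
Because |xy| ≤ p and w begins with p copies of a, we have y = a^k with 1 ≤ k ≤ p.
Since 1 ≤ k ≤ p, k divides p!; set t = 1 + p!/k. Then xy^t z has p + (p!/k)·k = p + p! copies of a. Now the a-count is p+p! and (b-count)+2 = (p+p!-2)+2 = p+p!, so i ≠ j+2 fails. So xy^t z = a^{p+p!} b^{p+p!-2} ∉ L.
This contradicts the pumping lemma, so L is not regular.

a^{p+p!} b^{p+p!-2}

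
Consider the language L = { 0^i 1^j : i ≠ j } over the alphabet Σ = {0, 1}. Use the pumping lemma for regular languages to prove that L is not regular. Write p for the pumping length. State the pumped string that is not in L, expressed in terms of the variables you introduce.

Suppose for contradiction that L is regular, and let p be the pumping length.
Choose w = 0^p 1^{p+p!}. Since p ≠ p+p!, w ∈ L; and |w| ≥ p.
Write w = xyz as guaranteed by the lemma, with |xy| ≤ p and |y| > 0.
Since the first p symbols of w are all 0's and |xy| ≤ p, y lies entirely in the leading 0-block: y = 0^k for some k with 1 ≤ k ≤ p.
Since 1 ≤ k ≤ p, k divides p!; set t = 1 + p!/k. Then xy^t z has p + (p!/k)·k = p + p! copies of 0. Now the 0-count equals the 1-count, so i ≠ j fails. So xy^t z = 0^{p+p!} 1^{p+p!} ∉ L.
This is a contradiction; hence L is not regular.

0^{p+p!} 1^{p+p!}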